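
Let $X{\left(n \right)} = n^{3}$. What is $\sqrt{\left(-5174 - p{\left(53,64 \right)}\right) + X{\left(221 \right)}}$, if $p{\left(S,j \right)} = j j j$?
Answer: $\sqrt{10526543} \approx 3244.5$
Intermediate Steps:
$p{\left(S,j \right)} = j^{3}$ ($p{\left(S,j \right)} = j^{2} j = j^{3}$)
$\sqrt{\left(-5174 - p{\left(53,64 \right)}\right) + X{\left(221 \right)}} = \sqrt{\left(-5174 - 64^{3}\right) + 221^{3}} = \sqrt{\left(-5174 - 262144\right) + 10793861} = \sqrt{-267318 + 10793861} = \sqrt{10526543}$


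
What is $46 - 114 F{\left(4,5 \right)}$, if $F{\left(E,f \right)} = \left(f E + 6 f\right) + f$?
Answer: $-6224$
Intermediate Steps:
$F{\left(E,f \right)} = 7 f + E f$ ($F{\left(E,f \right)} = \left(E f + 6 f\right) + f = \left(6 f + E f\right) + f = 7 f + E f$)
$46 - 114 F{\left(4,5 \right)} = 46 - 114 \cdot 5 \left(7 + 4\right) = 46 - 114 \cdot 5 \cdot 11 = 46 - 6270 = -6224$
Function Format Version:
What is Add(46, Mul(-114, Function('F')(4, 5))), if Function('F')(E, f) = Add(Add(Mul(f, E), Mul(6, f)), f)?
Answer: -6224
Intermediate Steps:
Function('F')(E, f) = Add(Mul(7, f), Mul(E, f)) (Function('F')(E, f) = Add(Add(Mul(E, f), Mul(6, f)), f) = Add(Add(Mul(6, f), Mul(E, f)), f) = Add(Mul(7, f), Mul(E, f)))
Add(46, Mul(-114, Function('F')(4, 5))) = Add(46, Mul(-114, Mul(5, Add(7, 4)))) = Add(46, Mul(-114, Mul(5, 11))) = Add(46, Mul(-114, 55)) = Add(46, -6270) = -6224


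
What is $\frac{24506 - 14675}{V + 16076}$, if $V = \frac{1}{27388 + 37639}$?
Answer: $\frac{639280437}{1045374053} \approx 0.61153$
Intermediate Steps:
$V = \frac{1}{65027} \approx 1.5378 \cdot 10^{-5}$
$\frac{24506 - 14675}{V + 16076} = \frac{24506 - 14675}{\frac{1}{65027} + 16076} = \frac{9831}{\frac{1045374053}{65027}} = 9831 \cdot \frac{65027}{1045374053} = \frac{639280437}{1045374053}$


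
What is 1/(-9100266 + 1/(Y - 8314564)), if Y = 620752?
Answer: -7693812/70015735753993 ≈ -1.0989e-7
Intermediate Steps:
1/(-9100266 + 1/(Y - 8314564)) = 1/(-9100266 + 1/(620752 - 8314564)) = 1/(-9100266 + 1/(-7693812)) = 1/(-9100266 - 1/7693812) = 1/(-70015735753993/7693812) = -7693812/70015735753993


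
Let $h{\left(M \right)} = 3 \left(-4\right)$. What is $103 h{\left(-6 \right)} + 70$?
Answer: $-1166$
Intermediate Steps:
$h{\left(M \right)} = -12$
$103 h{\left(-6 \right)} + 70 = 103 \left(-12\right) + 70 = -1236 + 70 = -1166$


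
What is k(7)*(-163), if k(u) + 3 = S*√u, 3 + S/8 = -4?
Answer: 489 + 9128*√7 ≈ 24639.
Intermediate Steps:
S = -56 (S = -24 + 8*(-4) = -24 - 32 = -56)
k(u) = -3 - 56*√u
k(7)*(-163) = (-3 - 56*√7)*(-163) = 489 + 9128*√7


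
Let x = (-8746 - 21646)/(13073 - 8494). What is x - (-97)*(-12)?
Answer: -5360348/4579 ≈ -1170.6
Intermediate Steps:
x = -30392/4579 ≈ -6.6373
x - (-97)*(-12) = -30392/4579 - (-97)*(-12) = -30392/4579 - 1*1164 = -30392/4579 - 1164 = -5360348/4579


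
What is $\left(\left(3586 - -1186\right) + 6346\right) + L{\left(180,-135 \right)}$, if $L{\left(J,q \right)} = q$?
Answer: $10983$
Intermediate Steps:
$\left(\left(3586 - -1186\right) + 6346\right) + L{\left(180,-135 \right)} = \left(\left(3586 - -1186\right) + 6346\right) - 135 = \left(\left(3586 + 1186\right) + 6346\right) - 135 = \left(4772 + 6346\right) - 135 = 11118 - 135 = 10983$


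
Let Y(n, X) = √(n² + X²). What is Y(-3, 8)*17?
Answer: 17*√73 ≈ 145.25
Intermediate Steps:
Y(n, X) = √(X² + n²)
Y(-3, 8)*17 = √(8² + (-3)²)*17 = √(64 + 9)*17 = √73*17 = 17*√73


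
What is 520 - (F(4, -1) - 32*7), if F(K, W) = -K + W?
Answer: 749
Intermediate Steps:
F(K, W) = W - K
520 - (F(4, -1) - 32*7) = 520 - ((-1 - 1*4) - 32*7) = 520 - ((-1 - 4) - 224) = 520 - (-5 - 224) = 520 - 1*(-229) = 520 + 229 = 749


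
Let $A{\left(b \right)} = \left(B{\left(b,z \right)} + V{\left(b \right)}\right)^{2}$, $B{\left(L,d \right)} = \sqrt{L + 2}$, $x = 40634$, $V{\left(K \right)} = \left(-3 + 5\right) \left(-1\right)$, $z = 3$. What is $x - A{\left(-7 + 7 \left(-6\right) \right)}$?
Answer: $40677 + 4 i \sqrt{47} \approx 40677.0 + 27.423 i$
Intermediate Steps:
$V{\left(K \right)} = -2$ ($V{\left(K \right)} = 2 \left(-1\right) = -2$)
$B{\left(L,d \right)} = \sqrt{2 + L}$
$A{\left(b \right)} = \left(-2 + \sqrt{2 + b}\right)^{2}$ ($A{\left(b \right)} = \left(\sqrt{2 + b} - 2\right)^{2} = \left(-2 + \sqrt{2 + b}\right)^{2}$)
$x - A{\left(-7 + 7 \left(-6\right) \right)} = 40634 - \left(-2 + \sqrt{2 + \left(-7 + 7 \left(-6\right)\right)}\right)^{2} = 40634 - \left(-2 + \sqrt{2 - 49}\right)^{2} = 40634 - \left(-2 + \sqrt{-47}\right)^{2} = 40634 - \left(-2 + i \sqrt{47}\right)^{2}$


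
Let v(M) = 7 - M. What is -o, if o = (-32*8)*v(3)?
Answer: 1024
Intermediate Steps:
o = -1024 (o = (-32*8)*(7 - 1*3) = -256*(7 - 3) = -256*4 = -1024)
-o = -1*(-1024) = 1024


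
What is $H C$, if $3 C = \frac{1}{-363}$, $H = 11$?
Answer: $- \frac{1}{99} \approx -0.010101$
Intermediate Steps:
$C = - \frac{1}{1089}$ ($C = \frac{1}{3 \left(-363\right)} = \frac{1}{3} \left(- \frac{1}{363}\right) = - \frac{1}{1089} \approx -0.00091827$)
$H C = 11 \left(- \frac{1}{1089}\right) = - \frac{1}{99}$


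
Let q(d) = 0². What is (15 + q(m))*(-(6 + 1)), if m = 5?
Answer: -105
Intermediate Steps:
q(d) = 0
(15 + q(m))*(-(6 + 1)) = (15 + 0)*(-(6 + 1)) = 15*(-1*7) = 15*(-7) = -105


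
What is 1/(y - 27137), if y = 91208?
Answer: 1/64071 ≈ 1.5608e-5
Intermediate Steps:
1/(y - 27137) = 1/(91208 - 27137) = 1/64071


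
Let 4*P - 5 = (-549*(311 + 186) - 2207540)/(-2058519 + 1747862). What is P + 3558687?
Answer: 2211064071557/621314 ≈ 3.5587e+6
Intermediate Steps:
P = 2016839/621314 (P = 5/4 + ((-549*(311 + 186) - 2207540)/(-2058519 + 1747862))/4 = 5/4 + ((-549*497 - 2207540)/(-310657))/4 = 5/4 + ((-272853 - 2207540)*(-1/310657))/4 = 5/4 + (-2480393*(-1/310657))/4 = 5/4 + (¼)*(2480393/310657) = 5/4 + 2480393/1242628 = 2016839/621314 ≈ 3.2461)
P + 3558687 = 2016839/621314 + 3558687 = 2211064071557/621314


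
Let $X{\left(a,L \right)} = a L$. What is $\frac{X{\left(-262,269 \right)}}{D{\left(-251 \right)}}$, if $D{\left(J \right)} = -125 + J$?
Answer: $\frac{35239}{188} \approx 187.44$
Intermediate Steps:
$X{\left(a,L \right)} = L a$
$\frac{X{\left(-262,269 \right)}}{D{\left(-251 \right)}} = \frac{269 \left(-262\right)}{-125 - 251} = - \frac{70478}{-376} = \left(-70478\right) \left(- \frac{1}{376}\right) = \frac{35239}{188}$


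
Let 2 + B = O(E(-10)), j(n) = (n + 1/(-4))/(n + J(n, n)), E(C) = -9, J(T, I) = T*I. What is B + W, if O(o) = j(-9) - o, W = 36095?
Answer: 10397339/288 ≈ 36102.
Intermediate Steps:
J(T, I) = I*T
j(n) = (-¼ + n)/(n + n²) (j(n) = (n + 1/(-4))/(n + n*n) = (n - ¼)/(n + n²) = (-¼ + n)/(n + n²))
O(o) = -37/288 - o (O(o) = (-¼ - 9)/((-9)*(1 - 9)) - o = -⅑*(-37/4)/(-8) - o = -⅑*(-⅛)*(-37/4) - o = -37/288 - o)
B = 1979/288 (B = -2 + (-37/288 - 1*(-9)) = -2 + (-37/288 + 9) = -2 + 2555/288 = 1979/288 ≈ 6.8715)
B + W = 1979/288 + 36095 = 10397339/288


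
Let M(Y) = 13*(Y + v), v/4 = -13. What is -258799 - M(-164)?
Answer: -255991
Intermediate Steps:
v = -52 (v = 4*(-13) = -52)
M(Y) = -676 + 13*Y (M(Y) = 13*(Y - 52) = 13*(-52 + Y) = -676 + 13*Y)
-258799 - M(-164) = -258799 - (-676 + 13*(-164)) = -258799 - (-676 - 2132) = -258799 - 1*(-2808) = -258799 + 2808 = -255991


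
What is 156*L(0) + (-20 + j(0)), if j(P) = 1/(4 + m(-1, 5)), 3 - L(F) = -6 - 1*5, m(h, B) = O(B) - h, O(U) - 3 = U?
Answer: 28133/13 ≈ 2164.1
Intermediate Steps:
O(U) = 3 + U
m(h, B) = 3 + B - h (m(h, B) = (3 + B) - h = 3 + B - h)
L(F) = 14 (L(F) = 3 - (-6 - 1*5) = 3 - (-6 - 5) = 3 - 1*(-11) = 3 + 11 = 14)
j(P) = 1/13 (j(P) = 1/(4 + (3 + 5 - 1*(-1))) = 1/(4 + (3 + 5 + 1)) = 1/(4 + 9) = 1/13)
156*L(0) + (-20 + j(0)) = 156*14 + (-20 + 1/13) = 2184 - 259/13 = 28133/13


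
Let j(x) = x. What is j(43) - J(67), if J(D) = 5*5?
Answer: 18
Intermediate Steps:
J(D) = 25
j(43) - J(67) = 43 - 1*25 = 43 - 25 = 18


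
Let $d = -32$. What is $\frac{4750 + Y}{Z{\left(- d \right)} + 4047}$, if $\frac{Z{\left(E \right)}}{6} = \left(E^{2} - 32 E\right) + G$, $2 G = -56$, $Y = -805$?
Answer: $\frac{1315}{1293} \approx 1.017$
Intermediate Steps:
$G = -28$ ($G = \frac{1}{2} \left(-56\right) = -28$)
$Z{\left(E \right)} = -168 - 192 E + 6 E^{2}$ ($Z{\left(E \right)} = 6 \left(\left(E^{2} - 32 E\right) - 28\right) = 6 \left(-28 + E^{2} - 32 E\right) = -168 - 192 E + 6 E^{2}$)
$\frac{4750 + Y}{Z{\left(- d \right)} + 4047} = \frac{4750 - 805}{\left(-168 - 192 \left(\left(-1\right) \left(-32\right)\right) + 6 \left(\left(-1\right) \left(-32\right)\right)^{2}\right) + 4047} = \frac{3945}{\left(-168 - 6144 + 6 \cdot 32^{2}\right) + 4047} = \frac{3945}{\left(-168 - 6144 + 6 \cdot 1024\right) + 4047} = \frac{3945}{\left(-168 - 6144 + 6144\right) + 4047} = \frac{3945}{-168 + 4047} = \frac{3945}{3879} = 3945 \cdot \frac{1}{3879} = \frac{1315}{1293}$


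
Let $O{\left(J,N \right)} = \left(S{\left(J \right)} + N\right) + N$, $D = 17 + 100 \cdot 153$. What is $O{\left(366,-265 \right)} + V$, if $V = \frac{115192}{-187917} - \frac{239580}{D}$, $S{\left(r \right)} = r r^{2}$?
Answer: $\frac{141116631208888450}{2878324689} \approx 4.9027 \cdot 10^{7}$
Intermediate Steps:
$S{\left(r \right)} = r^{3}$
$D = 15317$ ($D = 17 + 15300 = 15317$)
$V = - \frac{46785550724}{2878324689}$ ($V = \frac{115192}{-187917} - \frac{239580}{15317} = 115192 \left(- \frac{1}{187917}\right) - \frac{239580}{15317} = - \frac{115192}{187917} - \frac{239580}{15317} = - \frac{46785550724}{2878324689} \approx -16.254$)
$O{\left(J,N \right)} = J^{3} + 2 N$ ($O{\left(J,N \right)} = \left(J^{3} + N\right) + N = \left(N + J^{3}\right) + N = J^{3} + 2 N$)
$O{\left(366,-265 \right)} + V = \left(366^{3} + 2 \left(-265\right)\right) - \frac{46785550724}{2878324689} = \left(49027896 - 530\right) - \frac{46785550724}{2878324689} = 49027366 - \frac{46785550724}{2878324689} = \frac{141116631208888450}{2878324689}$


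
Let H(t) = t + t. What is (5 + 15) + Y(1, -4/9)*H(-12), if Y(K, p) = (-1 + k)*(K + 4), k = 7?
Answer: -700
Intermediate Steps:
H(t) = 2*t
Y(K, p) = 24 + 6*K (Y(K, p) = (-1 + 7)*(K + 4) = 6*(4 + K) = 24 + 6*K)
(5 + 15) + Y(1, -4/9)*H(-12) = (5 + 15) + (24 + 6*1)*(2*(-12)) = 20 + (24 + 6)*(-24) = 20 + 30*(-24) = 20 - 720 = -700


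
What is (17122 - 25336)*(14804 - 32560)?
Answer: 145847784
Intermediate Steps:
(17122 - 25336)*(14804 - 32560) = -8214*(-17756) = 145847784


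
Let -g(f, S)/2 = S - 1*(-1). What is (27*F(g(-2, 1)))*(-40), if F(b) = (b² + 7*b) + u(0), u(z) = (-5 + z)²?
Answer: -14040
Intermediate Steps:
g(f, S) = -2 - 2*S (g(f, S) = -2*(S - 1*(-1)) = -2*(S + 1) = -2*(1 + S) = -2 - 2*S)
F(b) = 25 + b² + 7*b (F(b) = (b² + 7*b) + (-5 + 0)² = (b² + 7*b) + (-5)² = (b² + 7*b) + 25 = 25 + b² + 7*b)
(27*F(g(-2, 1)))*(-40) = (27*(25 + (-2 - 2*1)² + 7*(-2 - 2*1)))*(-40) = (27*(25 + (-2 - 2)² + 7*(-2 - 2)))*(-40) = (27*(25 + (-4)² + 7*(-4)))*(-40) = (27*(25 + 16 - 28))*(-40) = (27*13)*(-40) = 351*(-40) = -14040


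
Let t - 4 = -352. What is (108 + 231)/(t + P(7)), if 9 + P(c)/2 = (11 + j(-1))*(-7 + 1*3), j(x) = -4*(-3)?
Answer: -339/550 ≈ -0.61636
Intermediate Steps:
j(x) = 12
t = -348 (t = 4 - 352 = -348)
P(c) = -202 (P(c) = -18 + 2*((11 + 12)*(-7 + 1*3)) = -18 + 2*(23*(-7 + 3)) = -18 + 2*(23*(-4)) = -18 + 2*(-92) = -18 - 184 = -202)
(108 + 231)/(t + P(7)) = (108 + 231)/(-348 - 202) = 339/(-550) = 339*(-1/550) = -339/550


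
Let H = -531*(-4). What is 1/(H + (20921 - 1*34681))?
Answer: -1/11636 ≈ -8.5940e-5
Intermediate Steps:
H = 2124
1/(H + (20921 - 1*34681)) = 1/(2124 + (20921 - 1*34681)) = 1/(2124 + (20921 - 34681)) = 1/(2124 - 13760) = 1/(-11636) = -1/11636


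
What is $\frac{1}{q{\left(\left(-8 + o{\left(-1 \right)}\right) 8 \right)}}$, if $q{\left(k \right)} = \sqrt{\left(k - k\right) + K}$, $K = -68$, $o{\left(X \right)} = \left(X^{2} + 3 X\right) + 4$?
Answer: $- \frac{i \sqrt{17}}{34} \approx - 0.12127 i$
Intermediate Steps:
$o{\left(X \right)} = 4 + X^{2} + 3 X$
$q{\left(k \right)} = 2 i \sqrt{17}$ ($q{\left(k \right)} = \sqrt{\left(k - k\right) - 68} = \sqrt{0 - 68} = \sqrt{-68} = 2 i \sqrt{17}$)
$\frac{1}{q{\left(\left(-8 + o{\left(-1 \right)}\right) 8 \right)}} = \frac{1}{2 i \sqrt{17}} = - \frac{i \sqrt{17}}{34}$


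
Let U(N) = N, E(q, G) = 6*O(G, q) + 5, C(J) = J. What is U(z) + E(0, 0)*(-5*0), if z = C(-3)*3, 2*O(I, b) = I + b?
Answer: -9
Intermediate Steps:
O(I, b) = I/2 + b/2 (O(I, b) = (I + b)/2 = I/2 + b/2)
E(q, G) = 5 + 3*G + 3*q (E(q, G) = 6*(G/2 + q/2) + 5 = (3*G + 3*q) + 5 = 5 + 3*G + 3*q)
z = -9 (z = -3*3 = -9)
U(z) + E(0, 0)*(-5*0) = -9 + (5 + 3*0 + 3*0)*(-5*0) = -9 + (5 + 0 + 0)*0 = -9 + 5*0 = -9 + 0 = -9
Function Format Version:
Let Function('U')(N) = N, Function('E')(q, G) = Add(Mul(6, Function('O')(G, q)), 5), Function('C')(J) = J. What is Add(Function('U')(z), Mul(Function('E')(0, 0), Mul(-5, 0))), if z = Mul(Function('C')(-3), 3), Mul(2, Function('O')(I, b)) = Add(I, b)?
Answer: -9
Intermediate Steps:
Function('O')(I, b) = Add(Mul(Rational(1, 2), I), Mul(Rational(1, 2), b)) (Function('O')(I, b) = Mul(Rational(1, 2), Add(I, b)) = Add(Mul(Rational(1, 2), I), Mul(Rational(1, 2), b)))
Function('E')(q, G) = Add(5, Mul(3, G), Mul(3, q)) (Function('E')(q, G) = Add(Mul(6, Add(Mul(Rational(1, 2), G), Mul(Rational(1, 2), q))), 5) = Add(Add(Mul(3, G), Mul(3, q)), 5) = Add(5, Mul(3, G), Mul(3, q)))
z = -9 (z = Mul(-3, 3) = -9)
Add(Function('U')(z), Mul(Function('E')(0, 0), Mul(-5, 0))) = Add(-9, Mul(Add(5, Mul(3, 0), Mul(3, 0)), Mul(-5, 0))) = Add(-9, Mul(Add(5, 0, 0), 0)) = Add(-9, Mul(5, 0)) = Add(-9, 0) = -9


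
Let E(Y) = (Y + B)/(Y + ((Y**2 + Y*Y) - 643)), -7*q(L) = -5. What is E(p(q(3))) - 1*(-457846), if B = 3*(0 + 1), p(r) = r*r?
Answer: 176427291225/385342 ≈ 4.5785e+5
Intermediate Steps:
q(L) = 5/7 (q(L) = -1/7*(-5) = 5/7)
p(r) = r**2
B = 3 (B = 3*1 = 3)
E(Y) = (3 + Y)/(-643 + Y + 2*Y**2) (E(Y) = (Y + 3)/(Y + ((Y**2 + Y*Y) - 643)) = (3 + Y)/(Y + ((Y**2 + Y**2) - 643)) = (3 + Y)/(Y + (2*Y**2 - 643)) = (3 + Y)/(Y + (-643 + 2*Y**2)) = (3 + Y)/(-643 + Y + 2*Y**2))
E(p(q(3))) - 1*(-457846) = (3 + (5/7)**2)/(-643 + (5/7)**2 + 2*((5/7)**2)**2) - 1*(-457846) = (3 + 25/49)/(-643 + 25/49 + 2*(25/49)**2) + 457846 = (172/49)/(-643 + 25/49 + 2*(625/2401)) + 457846 = (172/49)/(-643 + 25/49 + 1250/2401) + 457846 = (172/49)/(-1541368/2401) + 457846 = -2401/1541368*172/49 + 457846 = -2107/385342 + 457846 = 176427291225/385342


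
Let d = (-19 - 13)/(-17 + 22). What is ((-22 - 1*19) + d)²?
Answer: 56169/25 ≈ 2246.8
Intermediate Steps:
d = -32/5 ≈ -6.4000
((-22 - 1*19) + d)² = ((-22 - 1*19) - 32/5)² = ((-22 - 19) - 32/5)² = (-41 - 32/5)² = (-237/5)² = 56169/25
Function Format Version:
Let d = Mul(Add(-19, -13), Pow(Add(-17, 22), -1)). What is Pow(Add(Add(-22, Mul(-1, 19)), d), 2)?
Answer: Rational(56169, 25) ≈ 2246.8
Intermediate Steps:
d = Rational(-32, 5) (d = Mul(-32, Pow(5, -1)) = Mul(-32, Rational(1, 5)) = Rational(-32, 5) ≈ -6.4000)
Pow(Add(Add(-22, Mul(-1, 19)), d), 2) = Pow(Add(Add(-22, Mul(-1, 19)), Rational(-32, 5)), 2) = Pow(Add(Add(-22, -19), Rational(-32, 5)), 2) = Pow(Add(-41, Rational(-32, 5)), 2) = Pow(Rational(-237, 5), 2) = Rational(56169, 25)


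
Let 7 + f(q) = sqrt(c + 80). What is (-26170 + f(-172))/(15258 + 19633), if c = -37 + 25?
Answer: -26177/34891 + 2*sqrt(17)/34891 ≈ -0.75001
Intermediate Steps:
c = -12
f(q) = -7 + 2*sqrt(17) (f(q) = -7 + sqrt(-12 + 80) = -7 + sqrt(68) = -7 + 2*sqrt(17))
(-26170 + f(-172))/(15258 + 19633) = (-26170 + (-7 + 2*sqrt(17)))/(15258 + 19633) = (-26177 + 2*sqrt(17))/34891 = (-26177 + 2*sqrt(17))*(1/34891) = -26177/34891 + 2*sqrt(17)/34891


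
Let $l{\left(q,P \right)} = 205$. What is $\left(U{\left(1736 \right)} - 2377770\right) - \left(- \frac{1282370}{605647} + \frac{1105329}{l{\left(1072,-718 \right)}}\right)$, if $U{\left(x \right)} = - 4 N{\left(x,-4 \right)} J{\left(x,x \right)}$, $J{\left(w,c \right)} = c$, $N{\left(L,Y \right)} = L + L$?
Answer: $- \frac{3289274419832643}{124157635} \approx -2.6493 \cdot 10^{7}$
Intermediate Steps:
$N{\left(L,Y \right)} = 2 L$
$U{\left(x \right)} = - 8 x^{2}$ ($U{\left(x \right)} = - 4 \cdot 2 x x = - 8 x x = - 8 x^{2}$)
$\left(U{\left(1736 \right)} - 2377770\right) - \left(- \frac{1282370}{605647} + \frac{1105329}{l{\left(1072,-718 \right)}}\right) = \left(- 8 \cdot 1736^{2} - 2377770\right) - \left(- \frac{1282370}{605647} + \frac{1105329}{205}\right) = \left(\left(-8\right) 3013696 - 2377770\right) - \frac{669176307013}{124157635} = \left(-24109568 - 2377770\right) + \left(- \frac{1105329}{205} + \frac{1282370}{605647}\right) = -26487338 - \frac{669176307013}{124157635} = - \frac{3289274419832643}{124157635}$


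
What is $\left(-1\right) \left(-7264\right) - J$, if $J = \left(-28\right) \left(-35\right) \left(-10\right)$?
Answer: $17064$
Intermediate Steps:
$J = -9800$ ($J = 980 \left(-10\right) = -9800$)
$\left(-1\right) \left(-7264\right) - J = \left(-1\right) \left(-7264\right) - -9800 = 7264 + 9800 = 17064$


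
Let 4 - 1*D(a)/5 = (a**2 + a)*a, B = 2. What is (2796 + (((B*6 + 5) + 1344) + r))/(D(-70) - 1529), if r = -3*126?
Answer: 3779/1688991 ≈ 0.0022374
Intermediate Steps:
r = -378
D(a) = 20 - 5*a*(a + a**2) (D(a) = 20 - 5*(a**2 + a)*a = 20 - 5*(a + a**2)*a = 20 - 5*a*(a + a**2))
(2796 + (((B*6 + 5) + 1344) + r))/(D(-70) - 1529) = (2796 + (((2*6 + 5) + 1344) - 378))/((20 - 5*(-70)**2 - 5*(-70)**3) - 1529) = (2796 + (((12 + 5) + 1344) - 378))/((20 - 5*4900 - 5*(-343000)) - 1529) = (2796 + ((17 + 1344) - 378))/((20 - 24500 + 1715000) - 1529) = (2796 + (1361 - 378))/(1690520 - 1529) = (2796 + 983)/1688991 = 3779*(1/1688991) = 3779/1688991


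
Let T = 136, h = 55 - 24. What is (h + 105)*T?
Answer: 18496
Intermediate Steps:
h = 31
(h + 105)*T = (31 + 105)*136 = 136*136 = 18496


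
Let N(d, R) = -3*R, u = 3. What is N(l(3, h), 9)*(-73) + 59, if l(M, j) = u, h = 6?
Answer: 2030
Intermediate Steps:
l(M, j) = 3
N(l(3, h), 9)*(-73) + 59 = -3*9*(-73) + 59 = -27*(-73) + 59 = 1971 + 59 = 2030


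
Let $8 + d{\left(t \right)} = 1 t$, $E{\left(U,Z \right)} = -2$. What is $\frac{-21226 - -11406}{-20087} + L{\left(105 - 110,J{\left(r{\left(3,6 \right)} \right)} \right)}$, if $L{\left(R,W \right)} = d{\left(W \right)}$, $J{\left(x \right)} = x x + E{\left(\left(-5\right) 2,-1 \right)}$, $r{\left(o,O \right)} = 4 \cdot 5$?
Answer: $\frac{7843750}{20087} \approx 390.49$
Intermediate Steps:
$r{\left(o,O \right)} = 20$
$d{\left(t \right)} = -8 + t$ ($d{\left(t \right)} = -8 + 1 t = -8 + t$)
$J{\left(x \right)} = -2 + x^{2}$ ($J{\left(x \right)} = x x - 2 = x^{2} - 2 = -2 + x^{2}$)
$L{\left(R,W \right)} = -8 + W$
$\frac{-21226 - -11406}{-20087} + L{\left(105 - 110,J{\left(r{\left(3,6 \right)} \right)} \right)} = \frac{-21226 - -11406}{-20087} - \left(10 - 400\right) = \left(-21226 + 11406\right) \left(- \frac{1}{20087}\right) + \left(-8 + \left(-2 + 400\right)\right) = \left(-9820\right) \left(- \frac{1}{20087}\right) + \left(-8 + 398\right) = \frac{9820}{20087} + 390 = \frac{7843750}{20087}$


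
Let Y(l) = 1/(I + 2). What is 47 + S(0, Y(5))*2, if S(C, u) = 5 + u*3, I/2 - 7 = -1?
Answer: 402/7 ≈ 57.429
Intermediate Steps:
I = 12 (I = 14 + 2*(-1) = 14 - 2 = 12)
Y(l) = 1/14 (Y(l) = 1/(12 + 2) = 1/14)
S(C, u) = 5 + 3*u
47 + S(0, Y(5))*2 = 47 + (5 + 3*(1/14))*2 = 47 + (5 + 3/14)*2 = 47 + (73/14)*2 = 47 + 73/7 = 402/7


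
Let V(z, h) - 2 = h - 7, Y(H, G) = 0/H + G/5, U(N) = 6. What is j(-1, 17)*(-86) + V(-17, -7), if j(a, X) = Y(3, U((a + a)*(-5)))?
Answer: -576/5 ≈ -115.20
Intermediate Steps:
Y(H, G) = G/5 (Y(H, G) = 0 + G*(⅕) = 0 + G/5 = G/5)
j(a, X) = 6/5 (j(a, X) = (⅕)*6 = 6/5)
V(z, h) = -5 + h (V(z, h) = 2 + (h - 7) = 2 + (-7 + h) = -5 + h)
j(-1, 17)*(-86) + V(-17, -7) = (6/5)*(-86) + (-5 - 7) = -516/5 - 12 = -576/5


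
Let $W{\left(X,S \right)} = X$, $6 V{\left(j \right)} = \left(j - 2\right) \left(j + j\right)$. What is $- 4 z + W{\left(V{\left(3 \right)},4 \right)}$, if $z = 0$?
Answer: $1$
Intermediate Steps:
$V{\left(j \right)} = \frac{j \left(-2 + j\right)}{3}$ ($V{\left(j \right)} = \frac{\left(j - 2\right) \left(j + j\right)}{6} = \frac{\left(-2 + j\right) 2 j}{6} = \frac{2 j \left(-2 + j\right)}{6} = \frac{j \left(-2 + j\right)}{3}$)
$- 4 z + W{\left(V{\left(3 \right)},4 \right)} = \left(-4\right) 0 + \frac{1}{3} \cdot 3 \left(-2 + 3\right) = 0 + \frac{1}{3} \cdot 3 \cdot 1 = 0 + 1 = 1$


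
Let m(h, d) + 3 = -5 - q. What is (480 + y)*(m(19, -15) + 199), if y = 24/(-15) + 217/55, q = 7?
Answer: 4881336/55 ≈ 88752.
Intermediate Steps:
y = 129/55 (y = 24*(-1/15) + 217*(1/55) = -8/5 + 217/55 = 129/55 ≈ 2.3455)
m(h, d) = -15 (m(h, d) = -3 + (-5 - 1*7) = -3 + (-5 - 7) = -3 - 12 = -15)
(480 + y)*(m(19, -15) + 199) = (480 + 129/55)*(-15 + 199) = (26529/55)*184 = 4881336/55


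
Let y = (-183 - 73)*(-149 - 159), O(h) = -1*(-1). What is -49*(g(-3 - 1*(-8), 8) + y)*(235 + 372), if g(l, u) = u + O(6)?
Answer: -2345443751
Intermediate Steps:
O(h) = 1
y = 78848 (y = -256*(-308) = 78848)
g(l, u) = 1 + u (g(l, u) = u + 1 = 1 + u)
-49*(g(-3 - 1*(-8), 8) + y)*(235 + 372) = -49*((1 + 8) + 78848)*(235 + 372) = -49*(9 + 78848)*607 = -3863993*607 = -49*47866199 = -2345443751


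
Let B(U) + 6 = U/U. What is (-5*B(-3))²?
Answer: 625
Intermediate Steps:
B(U) = -5 (B(U) = -6 + U/U = -6 + 1 = -5)
(-5*B(-3))² = (-5*(-5))² = 25² = 625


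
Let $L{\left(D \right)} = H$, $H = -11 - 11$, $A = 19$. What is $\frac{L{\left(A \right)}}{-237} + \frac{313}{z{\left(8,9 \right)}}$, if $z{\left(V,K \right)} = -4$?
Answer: $- \frac{74093}{948} \approx -78.157$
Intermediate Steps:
$H = -22$
$L{\left(D \right)} = -22$
$\frac{L{\left(A \right)}}{-237} + \frac{313}{z{\left(8,9 \right)}} = - \frac{22}{-237} + \frac{313}{-4} = \left(-22\right) \left(- \frac{1}{237}\right) + 313 \left(- \frac{1}{4}\right) = \frac{22}{237} - \frac{313}{4} = - \frac{74093}{948}$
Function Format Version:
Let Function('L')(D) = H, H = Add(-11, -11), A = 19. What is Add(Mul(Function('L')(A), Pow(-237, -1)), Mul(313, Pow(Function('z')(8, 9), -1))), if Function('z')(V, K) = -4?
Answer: Rational(-74093, 948) ≈ -78.157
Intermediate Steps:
H = -22
Function('L')(D) = -22
Add(Mul(Function('L')(A), Pow(-237, -1)), Mul(313, Pow(Function('z')(8, 9), -1))) = Add(Mul(-22, Pow(-237, -1)), Mul(313, Pow(-4, -1))) = Add(Mul(-22, Rational(-1, 237)), Mul(313, Rational(-1, 4))) = Add(Rational(22, 237), Rational(-313, 4)) = Rational(-74093, 948)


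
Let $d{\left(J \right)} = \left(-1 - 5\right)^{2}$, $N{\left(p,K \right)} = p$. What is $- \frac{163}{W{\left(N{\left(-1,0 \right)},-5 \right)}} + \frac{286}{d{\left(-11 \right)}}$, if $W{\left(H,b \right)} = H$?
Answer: $\frac{3077}{18} \approx 170.94$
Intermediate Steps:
$d{\left(J \right)} = 36$ ($d{\left(J \right)} = \left(-6\right)^{2} = 36$)
$- \frac{163}{W{\left(N{\left(-1,0 \right)},-5 \right)}} + \frac{286}{d{\left(-11 \right)}} = - \frac{163}{-1} + \frac{286}{36} = \left(-163\right) \left(-1\right) + 286 \cdot \frac{1}{36} = 163 + \frac{143}{18} = \frac{3077}{18}$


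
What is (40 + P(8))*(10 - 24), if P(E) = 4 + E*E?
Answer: -1512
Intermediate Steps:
P(E) = 4 + E²
(40 + P(8))*(10 - 24) = (40 + (4 + 8²))*(10 - 24) = (40 + (4 + 64))*(-14) = (40 + 68)*(-14) = 108*(-14) = -1512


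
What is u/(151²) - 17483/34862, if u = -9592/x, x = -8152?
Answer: -406162051239/809991342778 ≈ -0.50144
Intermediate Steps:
u = 1199/1019 (u = -9592/(-8152) = -9592*(-1/8152) = 1199/1019 ≈ 1.1766)
u/(151²) - 17483/34862 = 1199/(1019*(151²)) - 17483/34862 = (1199/1019)/22801 - 17483*1/34862 = (1199/1019)*(1/22801) - 17483/34862 = 1199/23234219 - 17483/34862 = -406162051239/809991342778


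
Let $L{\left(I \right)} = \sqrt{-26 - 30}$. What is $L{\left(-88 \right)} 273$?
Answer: $546 i \sqrt{14} \approx 2042.9 i$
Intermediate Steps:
$L{\left(I \right)} = 2 i \sqrt{14}$ ($L{\left(I \right)} = \sqrt{-56} = 2 i \sqrt{14}$)
$L{\left(-88 \right)} 273 = 2 i \sqrt{14} \cdot 273 = 546 i \sqrt{14}$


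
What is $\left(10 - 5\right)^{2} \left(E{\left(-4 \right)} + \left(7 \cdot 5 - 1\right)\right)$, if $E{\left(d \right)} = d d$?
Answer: $1250$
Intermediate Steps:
$E{\left(d \right)} = d^{2}$
$\left(10 - 5\right)^{2} \left(E{\left(-4 \right)} + \left(7 \cdot 5 - 1\right)\right) = \left(10 - 5\right)^{2} \left(\left(-4\right)^{2} + \left(7 \cdot 5 - 1\right)\right) = 5^{2} \left(16 + \left(35 - 1\right)\right) = 25 \left(16 + 34\right) = 25 \cdot 50 = 1250$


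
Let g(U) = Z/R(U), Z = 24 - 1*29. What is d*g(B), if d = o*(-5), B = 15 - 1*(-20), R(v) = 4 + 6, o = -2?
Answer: -5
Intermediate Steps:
Z = -5 (Z = 24 - 29 = -5)
R(v) = 10
B = 35 (B = 15 + 20 = 35)
g(U) = -½ (g(U) = -5/10 = -5*⅒ = -½)
d = 10 (d = -2*(-5) = 10)
d*g(B) = 10*(-½) = -5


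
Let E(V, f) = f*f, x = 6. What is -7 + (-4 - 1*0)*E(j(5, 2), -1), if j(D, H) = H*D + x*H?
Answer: -11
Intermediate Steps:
j(D, H) = 6*H + D*H (j(D, H) = H*D + 6*H = D*H + 6*H = 6*H + D*H)
E(V, f) = f²
-7 + (-4 - 1*0)*E(j(5, 2), -1) = -7 + (-4 - 1*0)*(-1)² = -7 + (-4 + 0)*1 = -7 - 4*1 = -7 - 4 = -11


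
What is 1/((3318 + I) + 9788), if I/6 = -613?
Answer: 1/9428 ≈ 0.00010607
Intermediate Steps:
I = -3678 (I = 6*(-613) = -3678)
1/((3318 + I) + 9788) = 1/((3318 - 3678) + 9788) = 1/(-360 + 9788) = 1/9428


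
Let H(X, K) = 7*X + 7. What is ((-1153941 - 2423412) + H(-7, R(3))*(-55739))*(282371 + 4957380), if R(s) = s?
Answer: -6477982757565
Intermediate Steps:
H(X, K) = 7 + 7*X
((-1153941 - 2423412) + H(-7, R(3))*(-55739))*(282371 + 4957380) = ((-1153941 - 2423412) + (7 + 7*(-7))*(-55739))*(282371 + 4957380) = (-3577353 + (7 - 49)*(-55739))*5239751 = (-3577353 - 42*(-55739))*5239751 = (-3577353 + 2341038)*5239751 = -1236315*5239751 = -6477982757565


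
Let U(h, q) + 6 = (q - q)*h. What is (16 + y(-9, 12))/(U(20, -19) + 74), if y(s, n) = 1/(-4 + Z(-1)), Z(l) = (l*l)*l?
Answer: 79/340 ≈ 0.23235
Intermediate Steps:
Z(l) = l³ (Z(l) = l²*l = l³)
U(h, q) = -6 (U(h, q) = -6 + (q - q)*h = -6 + 0*h = -6 + 0 = -6)
y(s, n) = -⅕ (y(s, n) = 1/(-4 + (-1)³) = 1/(-4 - 1) = 1/(-5) = -⅕)
(16 + y(-9, 12))/(U(20, -19) + 74) = (16 - ⅕)/(-6 + 74) = (79/5)/68 = (79/5)*(1/68) = 79/340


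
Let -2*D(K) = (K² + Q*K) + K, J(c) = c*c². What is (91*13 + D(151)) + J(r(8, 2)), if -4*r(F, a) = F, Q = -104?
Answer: -2449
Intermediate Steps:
r(F, a) = -F/4
J(c) = c³
D(K) = -K²/2 + 103*K/2 (D(K) = -((K² - 104*K) + K)/2 = -(K² - 103*K)/2 = -K²/2 + 103*K/2)
(91*13 + D(151)) + J(r(8, 2)) = (91*13 + (½)*151*(103 - 1*151)) + (-¼*8)³ = (1183 + (½)*151*(103 - 151)) + (-2)³ = (1183 + (½)*151*(-48)) - 8 = (1183 - 3624) - 8 = -2441 - 8 = -2449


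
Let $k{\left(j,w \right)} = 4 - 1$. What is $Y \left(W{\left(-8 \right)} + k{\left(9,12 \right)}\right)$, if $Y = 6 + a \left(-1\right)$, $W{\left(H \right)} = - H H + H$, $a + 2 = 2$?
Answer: $-414$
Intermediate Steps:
$a = 0$ ($a = -2 + 2 = 0$)
$W{\left(H \right)} = H - H^{2}$ ($W{\left(H \right)} = - H^{2} + H = H - H^{2}$)
$k{\left(j,w \right)} = 3$ ($k{\left(j,w \right)} = 4 - 1 = 3$)
$Y = 6$ ($Y = 6 + 0 \left(-1\right) = 6 + 0 = 6$)
$Y \left(W{\left(-8 \right)} + k{\left(9,12 \right)}\right) = 6 \left(- 8 \left(1 - -8\right) + 3\right) = 6 \left(- 8 \left(1 + 8\right) + 3\right) = 6 \left(\left(-8\right) 9 + 3\right) = 6 \left(-72 + 3\right) = 6 \left(-69\right) = -414$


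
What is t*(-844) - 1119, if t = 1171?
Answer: -989443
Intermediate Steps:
t*(-844) - 1119 = 1171*(-844) - 1119 = -988324 - 1119 = -989443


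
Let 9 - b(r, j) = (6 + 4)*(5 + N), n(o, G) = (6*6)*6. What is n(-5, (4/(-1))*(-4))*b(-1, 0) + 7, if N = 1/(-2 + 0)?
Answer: -7769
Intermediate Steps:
N = -½ (N = 1/(-2) = -½ ≈ -0.50000)
n(o, G) = 216 (n(o, G) = 36*6 = 216)
b(r, j) = -36 (b(r, j) = 9 - (6 + 4)*(5 - ½) = 9 - 10*9/2 = 9 - 1*45 = 9 - 45 = -36)
n(-5, (4/(-1))*(-4))*b(-1, 0) + 7 = 216*(-36) + 7 = -7776 + 7 = -7769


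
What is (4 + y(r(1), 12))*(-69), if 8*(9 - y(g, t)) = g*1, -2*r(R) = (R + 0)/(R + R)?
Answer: -28773/32 ≈ -899.16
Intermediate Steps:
r(R) = -1/4 (r(R) = -(R + 0)/(2*(R + R)) = -R/(2*(2*R)) = -R*1/(2*R)/2 = -1/2*1/2 = -1/4)
y(g, t) = 9 - g/8
(4 + y(r(1), 12))*(-69) = (4 + (9 - 1/8*(-1/4)))*(-69) = (4 + (9 + 1/32))*(-69) = (4 + 289/32)*(-69) = (417/32)*(-69) = -28773/32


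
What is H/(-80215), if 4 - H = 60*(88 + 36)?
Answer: 7436/80215 ≈ 0.092701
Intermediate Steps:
H = -7436 (H = 4 - 60*(88 + 36) = 4 - 60*124 = 4 - 1*7440 = 4 - 7440 = -7436)
H/(-80215) = -7436/(-80215) = -7436*(-1/80215) = 7436/80215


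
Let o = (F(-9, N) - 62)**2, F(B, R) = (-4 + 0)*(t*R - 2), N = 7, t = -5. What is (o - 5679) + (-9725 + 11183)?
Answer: 3175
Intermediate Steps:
F(B, R) = 8 + 20*R (F(B, R) = (-4 + 0)*(-5*R - 2) = -4*(-2 - 5*R) = 8 + 20*R)
o = 7396 (o = ((8 + 20*7) - 62)**2 = ((8 + 140) - 62)**2 = (148 - 62)**2 = 86**2 = 7396)
(o - 5679) + (-9725 + 11183) = (7396 - 5679) + (-9725 + 11183) = 1717 + 1458 = 3175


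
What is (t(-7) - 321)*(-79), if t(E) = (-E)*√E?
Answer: 25359 - 553*I*√7 ≈ 25359.0 - 1463.1*I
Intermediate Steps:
t(E) = -E^(3/2)
(t(-7) - 321)*(-79) = (-(-7)^(3/2) - 321)*(-79) = (-(-7)*I*√7 - 321)*(-79) = (7*I*√7 - 321)*(-79) = (-321 + 7*I*√7)*(-79) = 25359 - 553*I*√7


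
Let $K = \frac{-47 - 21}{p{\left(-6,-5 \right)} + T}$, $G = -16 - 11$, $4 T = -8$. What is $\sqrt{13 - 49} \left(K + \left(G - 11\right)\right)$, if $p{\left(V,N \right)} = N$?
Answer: $- \frac{1188 i}{7} \approx - 169.71 i$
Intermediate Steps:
$T = -2$ ($T = \frac{1}{4} \left(-8\right) = -2$)
$G = -27$
$K = \frac{68}{7}$ ($K = \frac{-47 - 21}{-5 - 2} = - \frac{68}{-7} = \left(-68\right) \left(- \frac{1}{7}\right) = \frac{68}{7} \approx 9.7143$)
$\sqrt{13 - 49} \left(K + \left(G - 11\right)\right) = \sqrt{13 - 49} \left(\frac{68}{7} - 38\right) = \sqrt{-36} \left(\frac{68}{7} - 38\right) = 6 i \left(- \frac{198}{7}\right) = - \frac{1188 i}{7}$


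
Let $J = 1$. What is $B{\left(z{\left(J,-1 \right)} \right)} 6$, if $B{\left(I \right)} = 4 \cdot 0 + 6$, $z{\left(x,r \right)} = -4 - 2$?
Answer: $36$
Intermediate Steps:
$z{\left(x,r \right)} = -6$
$B{\left(I \right)} = 6$ ($B{\left(I \right)} = 0 + 6 = 6$)
$B{\left(z{\left(J,-1 \right)} \right)} 6 = 6 \cdot 6 = 36$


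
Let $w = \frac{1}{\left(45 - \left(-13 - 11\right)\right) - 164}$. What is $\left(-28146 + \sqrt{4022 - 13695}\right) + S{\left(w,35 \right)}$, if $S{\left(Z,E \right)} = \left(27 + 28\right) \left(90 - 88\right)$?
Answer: $-28036 + i \sqrt{9673} \approx -28036.0 + 98.351 i$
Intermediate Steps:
$w = - \frac{1}{95}$ ($w = \frac{1}{\left(45 - \left(-13 - 11\right)\right) - 164} = \frac{1}{\left(45 - -24\right) - 164} = \frac{1}{\left(45 + 24\right) - 164} = \frac{1}{69 - 164} = \frac{1}{-95} = - \frac{1}{95} \approx -0.010526$)
$S{\left(Z,E \right)} = 110$ ($S{\left(Z,E \right)} = 55 \cdot 2 = 110$)
$\left(-28146 + \sqrt{4022 - 13695}\right) + S{\left(w,35 \right)} = \left(-28146 + \sqrt{4022 - 13695}\right) + 110 = \left(-28146 + \sqrt{-9673}\right) + 110 = \left(-28146 + i \sqrt{9673}\right) + 110 = -28036 + i \sqrt{9673}$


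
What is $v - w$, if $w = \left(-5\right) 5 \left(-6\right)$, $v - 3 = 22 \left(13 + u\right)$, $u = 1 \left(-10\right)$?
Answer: $-81$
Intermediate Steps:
$u = -10$
$v = 69$ ($v = 3 + 22 \left(13 - 10\right) = 3 + 22 \cdot 3 = 3 + 66 = 69$)
$w = 150$ ($w = \left(-25\right) \left(-6\right) = 150$)
$v - w = 69 - 150 = -81$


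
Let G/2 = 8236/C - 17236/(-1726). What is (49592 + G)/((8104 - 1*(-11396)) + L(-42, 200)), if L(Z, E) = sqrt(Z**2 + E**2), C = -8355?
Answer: 116254519070300/45690669292769 - 178853106262*sqrt(10441)/685360039391535 ≈ 2.5177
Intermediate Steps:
G = 129791444/7210365 (G = 2*(8236/(-8355) - 17236/(-1726)) = 2*(8236*(-1/8355) - 17236*(-1/1726)) = 2*(-8236/8355 + 8618/863) = 2*(64895722/7210365) = 129791444/7210365 ≈ 18.001)
L(Z, E) = sqrt(E**2 + Z**2)
(49592 + G)/((8104 - 1*(-11396)) + L(-42, 200)) = (49592 + 129791444/7210365)/((8104 - 1*(-11396)) + sqrt(200**2 + (-42)**2)) = 357706212524/(7210365*((8104 + 11396) + sqrt(40000 + 1764))) = 357706212524/(7210365*(19500 + sqrt(41764))) = 357706212524/(7210365*(19500 + 2*sqrt(10441)))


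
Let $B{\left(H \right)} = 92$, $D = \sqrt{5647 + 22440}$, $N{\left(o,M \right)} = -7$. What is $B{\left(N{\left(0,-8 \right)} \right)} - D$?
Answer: $92 - \sqrt{28087} \approx -75.592$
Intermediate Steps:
$D = \sqrt{28087} \approx 167.59$
$B{\left(N{\left(0,-8 \right)} \right)} - D = 92 - \sqrt{28087}$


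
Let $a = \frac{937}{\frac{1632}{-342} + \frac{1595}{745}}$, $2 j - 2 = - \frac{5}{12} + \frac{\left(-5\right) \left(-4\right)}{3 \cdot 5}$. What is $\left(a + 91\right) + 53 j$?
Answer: $- \frac{100739129}{536280} \approx -187.85$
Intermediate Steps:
$j = \frac{35}{24}$ ($j = 1 + \frac{- \frac{5}{12} + \frac{\left(-5\right) \left(-4\right)}{3 \cdot 5}}{2} = 1 + \frac{\left(-5\right) \frac{1}{12} + \frac{20}{15}}{2} = 1 + \frac{- \frac{5}{12} + 20 \cdot \frac{1}{15}}{2} = 1 + \frac{- \frac{5}{12} + \frac{4}{3}}{2} = 1 + \frac{1}{2} \cdot \frac{11}{12} = 1 + \frac{11}{24} = \frac{35}{24} \approx 1.4583$)
$a = - \frac{7957941}{22345}$ ($a = \frac{937}{1632 \left(- \frac{1}{342}\right) + 1595 \cdot \frac{1}{745}} = \frac{937}{- \frac{272}{57} + \frac{319}{149}} = \frac{937}{- \frac{22345}{8493}} = 937 \left(- \frac{8493}{22345}\right) = - \frac{7957941}{22345} \approx -356.14$)
$\left(a + 91\right) + 53 j = \left(- \frac{7957941}{22345} + 91\right) + 53 \cdot \frac{35}{24} = - \frac{5924546}{22345} + \frac{1855}{24} = - \frac{100739129}{536280}$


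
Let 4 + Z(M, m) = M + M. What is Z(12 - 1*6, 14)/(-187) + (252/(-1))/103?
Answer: -47948/19261 ≈ -2.4894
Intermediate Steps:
Z(M, m) = -4 + 2*M (Z(M, m) = -4 + (M + M) = -4 + 2*M)
Z(12 - 1*6, 14)/(-187) + (252/(-1))/103 = (-4 + 2*(12 - 1*6))/(-187) + (252/(-1))/103 = (-4 + 2*(12 - 6))*(-1/187) + (252*(-1))*(1/103) = (-4 + 2*6)*(-1/187) - 252*1/103 = (-4 + 12)*(-1/187) - 252/103 = 8*(-1/187) - 252/103 = -8/187 - 252/103 = -47948/19261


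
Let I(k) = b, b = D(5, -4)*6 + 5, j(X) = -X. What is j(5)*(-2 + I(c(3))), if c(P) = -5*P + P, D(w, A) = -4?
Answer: 105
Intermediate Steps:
b = -19 (b = -4*6 + 5 = -24 + 5 = -19)
c(P) = -4*P
I(k) = -19
j(5)*(-2 + I(c(3))) = (-1*5)*(-2 - 19) = -5*(-21) = 105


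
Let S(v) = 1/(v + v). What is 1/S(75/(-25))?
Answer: -6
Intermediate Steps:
S(v) = 1/(2*v)
1/S(75/(-25)) = 1/(1/(2*((75/(-25))))) = 1/(1/(2*((75*(-1/25))))) = 1/((½)/(-3)) = 1/((½)*(-⅓)) = 1/(-⅙) = -6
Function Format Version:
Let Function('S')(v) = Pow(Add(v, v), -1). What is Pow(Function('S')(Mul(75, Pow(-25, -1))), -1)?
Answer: -6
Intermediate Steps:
Function('S')(v) = Mul(Rational(1, 2), Pow(v, -1)) (Function('S')(v) = Pow(Mul(2, v), -1) = Mul(Rational(1, 2), Pow(v, -1)))
Pow(Function('S')(Mul(75, Pow(-25, -1))), -1) = Pow(Mul(Rational(1, 2), Pow(Mul(75, Pow(-25, -1)), -1)), -1) = Pow(Mul(Rational(1, 2), Pow(Mul(75, Rational(-1, 25)), -1)), -1) = Pow(Mul(Rational(1, 2), Pow(-3, -1)), -1) = Pow(Mul(Rational(1, 2), Rational(-1, 3)), -1) = Pow(Rational(-1, 6), -1) = -6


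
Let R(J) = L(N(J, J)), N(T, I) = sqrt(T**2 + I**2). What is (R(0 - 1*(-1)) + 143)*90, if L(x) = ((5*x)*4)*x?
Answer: 16470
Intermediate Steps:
N(T, I) = sqrt(I**2 + T**2)
L(x) = 20*x**2 (L(x) = (20*x)*x = 20*x**2)
R(J) = 40*J**2 (R(J) = 20*(sqrt(J**2 + J**2))**2 = 20*(sqrt(2*J**2))**2 = 20*(sqrt(2)*sqrt(J**2))**2 = 20*(2*J**2) = 40*J**2)
(R(0 - 1*(-1)) + 143)*90 = (40*(0 - 1*(-1))**2 + 143)*90 = (40*(0 + 1)**2 + 143)*90 = (40*1**2 + 143)*90 = (40*1 + 143)*90 = (40 + 143)*90 = 183*90 = 16470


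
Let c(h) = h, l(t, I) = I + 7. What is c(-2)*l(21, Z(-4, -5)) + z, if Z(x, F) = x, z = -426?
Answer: -432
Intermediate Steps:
l(t, I) = 7 + I
c(-2)*l(21, Z(-4, -5)) + z = -2*(7 - 4) - 426 = -2*3 - 426 = -6 - 426 = -432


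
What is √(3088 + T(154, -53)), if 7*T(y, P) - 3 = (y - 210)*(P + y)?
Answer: √111741/7 ≈ 47.754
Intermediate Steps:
T(y, P) = 3/7 + (-210 + y)*(P + y)/7 (T(y, P) = 3/7 + ((y - 210)*(P + y))/7 = 3/7 + ((-210 + y)*(P + y))/7 = 3/7 + (-210 + y)*(P + y)/7)
√(3088 + T(154, -53)) = √(3088 + (3/7 - 30*(-53) - 30*154 + (⅐)*154² + (⅐)*(-53)*154)) = √(3088 + (3/7 + 1590 - 4620 + (⅐)*23716 - 1166)) = √(3088 + (3/7 + 1590 - 4620 + 3388 - 1166)) = √(3088 - 5653/7) = √(15963/7) = √111741/7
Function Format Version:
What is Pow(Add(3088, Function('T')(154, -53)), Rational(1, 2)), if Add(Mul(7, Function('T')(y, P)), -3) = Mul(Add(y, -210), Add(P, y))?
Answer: Mul(Rational(1, 7), Pow(111741, Rational(1, 2))) ≈ 47.754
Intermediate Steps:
Function('T')(y, P) = Add(Rational(3, 7), Mul(Rational(1, 7), Add(-210, y), Add(P, y))) (Function('T')(y, P) = Add(Rational(3, 7), Mul(Rational(1, 7), Mul(Add(y, -210), Add(P, y)))) = Add(Rational(3, 7), Mul(Rational(1, 7), Mul(Add(-210, y), Add(P, y)))) = Add(Rational(3, 7), Mul(Rational(1, 7), Add(-210, y), Add(P, y))))
Pow(Add(3088, Function('T')(154, -53)), Rational(1, 2)) = Pow(Add(3088, Add(Rational(3, 7), Mul(-30, -53), Mul(-30, 154), Mul(Rational(1, 7), Pow(154, 2)), Mul(Rational(1, 7), -53, 154))), Rational(1, 2)) = Pow(Add(3088, Add(Rational(3, 7), 1590, -4620, Mul(Rational(1, 7), 23716), -1166)), Rational(1, 2)) = Pow(Add(3088, Add(Rational(3, 7), 1590, -4620, 3388, -1166)), Rational(1, 2)) = Pow(Add(3088, Rational(-5653, 7)), Rational(1, 2)) = Pow(Rational(15963, 7), Rational(1, 2)) = Mul(Rational(1, 7), Pow(111741, Rational(1, 2)))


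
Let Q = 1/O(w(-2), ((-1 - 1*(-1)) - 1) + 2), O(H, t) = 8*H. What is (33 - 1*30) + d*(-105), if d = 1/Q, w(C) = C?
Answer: 1683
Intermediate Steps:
Q = -1/16 (Q = 1/(8*(-2)) = 1/(-16) = -1/16 ≈ -0.062500)
d = -16 (d = 1/(-1/16) = -16)
(33 - 1*30) + d*(-105) = (33 - 1*30) - 16*(-105) = (33 - 30) + 1680 = 3 + 1680 = 1683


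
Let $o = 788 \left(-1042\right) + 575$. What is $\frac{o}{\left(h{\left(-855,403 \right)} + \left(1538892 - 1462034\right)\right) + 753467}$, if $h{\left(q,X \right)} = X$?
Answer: $- \frac{820521}{830728} \approx -0.98771$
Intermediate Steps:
$o = -820521$ ($o = -821096 + 575 = -820521$)
$\frac{o}{\left(h{\left(-855,403 \right)} + \left(1538892 - 1462034\right)\right) + 753467} = - \frac{820521}{\left(403 + \left(1538892 - 1462034\right)\right) + 753467} = - \frac{820521}{\left(403 + 76858\right) + 753467} = - \frac{820521}{77261 + 753467} = - \frac{820521}{830728}$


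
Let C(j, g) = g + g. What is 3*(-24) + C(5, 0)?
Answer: -72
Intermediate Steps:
C(j, g) = 2*g
3*(-24) + C(5, 0) = 3*(-24) + 2*0 = -72 + 0 = -72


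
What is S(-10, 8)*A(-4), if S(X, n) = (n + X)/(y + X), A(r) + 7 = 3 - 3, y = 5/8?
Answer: -112/75 ≈ -1.4933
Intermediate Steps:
y = 5/8 (y = 5*(⅛) = 5/8 ≈ 0.62500)
A(r) = -7 (A(r) = -7 + (3 - 3) = -7 + 0 = -7)
S(X, n) = (X + n)/(5/8 + X) (S(X, n) = (n + X)/(5/8 + X) = (X + n)/(5/8 + X))
S(-10, 8)*A(-4) = (8*(-10 + 8)/(5 + 8*(-10)))*(-7) = (8*(-2)/(5 - 80))*(-7) = (8*(-2)/(-75))*(-7) = (8*(-1/75)*(-2))*(-7) = (16/75)*(-7) = -112/75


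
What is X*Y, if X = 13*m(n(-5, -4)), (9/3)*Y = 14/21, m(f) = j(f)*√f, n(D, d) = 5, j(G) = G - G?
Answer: 0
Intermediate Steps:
j(G) = 0
m(f) = 0 (m(f) = 0*√f = 0)
Y = 2/9 (Y = (14/21)/3 = (14*(1/21))/3 = (⅓)*(⅔) = 2/9 ≈ 0.22222)
X = 0 (X = 13*0 = 0)
X*Y = 0*(2/9) = 0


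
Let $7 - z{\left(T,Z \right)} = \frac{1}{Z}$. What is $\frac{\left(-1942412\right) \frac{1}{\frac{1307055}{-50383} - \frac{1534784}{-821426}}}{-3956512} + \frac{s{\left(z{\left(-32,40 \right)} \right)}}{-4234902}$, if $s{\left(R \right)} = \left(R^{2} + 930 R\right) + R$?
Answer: $- \frac{435984665473492882406459}{19873586946635827222428800} \approx -0.021938$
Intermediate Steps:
$z{\left(T,Z \right)} = 7 - \frac{1}{Z}$
$s{\left(R \right)} = R^{2} + 931 R$
$\frac{\left(-1942412\right) \frac{1}{\frac{1307055}{-50383} - \frac{1534784}{-821426}}}{-3956512} + \frac{s{\left(z{\left(-32,40 \right)} \right)}}{-4234902} = \frac{\left(-1942412\right) \frac{1}{\frac{1307055}{-50383} - \frac{1534784}{-821426}}}{-3956512} + \frac{\left(7 - \frac{1}{40}\right) \left(931 + \left(7 - \frac{1}{40}\right)\right)}{-4234902} = - \frac{1942412}{1307055 \left(- \frac{1}{50383}\right) - - \frac{767392}{410713}} \left(- \frac{1}{3956512}\right) + \left(7 - \frac{1}{40}\right) \left(931 + \left(7 - \frac{1}{40}\right)\right) \left(- \frac{1}{4234902}\right) = - \frac{1942412}{- \frac{1307055}{50383} + \frac{767392}{410713}} \left(- \frac{1}{3956512}\right) + \left(7 - \frac{1}{40}\right) \left(931 + \left(7 - \frac{1}{40}\right)\right) \left(- \frac{1}{4234902}\right) = - \frac{1942412}{- \frac{498160969079}{20692953079}} \left(- \frac{1}{3956512}\right) + \frac{279 \left(931 + \frac{279}{40}\right)}{40} \left(- \frac{1}{4234902}\right) = \left(-1942412\right) \left(- \frac{20692953079}{498160969079}\right) \left(- \frac{1}{3956512}\right) + \frac{279}{40} \cdot \frac{37519}{40} \left(- \frac{1}{4234902}\right) = \frac{40194240376086548}{498160969079} \left(- \frac{1}{3956512}\right) + \frac{10467801}{1600} \left(- \frac{1}{4234902}\right) = - \frac{10048560094021637}{492744963023173112} - \frac{3489267}{2258614400} = - \frac{435984665473492882406459}{19873586946635827222428800}$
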